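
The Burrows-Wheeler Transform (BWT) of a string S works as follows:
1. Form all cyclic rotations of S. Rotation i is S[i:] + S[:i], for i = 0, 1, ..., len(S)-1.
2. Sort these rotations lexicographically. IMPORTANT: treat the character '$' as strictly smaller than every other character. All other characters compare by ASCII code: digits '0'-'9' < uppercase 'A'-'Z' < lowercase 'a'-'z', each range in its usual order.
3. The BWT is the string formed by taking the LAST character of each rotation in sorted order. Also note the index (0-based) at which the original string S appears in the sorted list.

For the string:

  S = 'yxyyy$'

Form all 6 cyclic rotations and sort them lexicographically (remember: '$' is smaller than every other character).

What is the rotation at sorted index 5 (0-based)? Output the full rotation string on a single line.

Answer: yyy$yx

Derivation:
All 6 rotations (rotation i = S[i:]+S[:i]):
  rot[0] = yxyyy$
  rot[1] = xyyy$y
  rot[2] = yyy$yx
  rot[3] = yy$yxy
  rot[4] = y$yxyy
  rot[5] = $yxyyy
Sorted (with $ < everything):
  sorted[0] = $yxyyy
  sorted[1] = xyyy$y
  sorted[2] = y$yxyy
  sorted[3] = yxyyy$
  sorted[4] = yy$yxy
  sorted[5] = yyy$yx
sorted[5] = yyy$yx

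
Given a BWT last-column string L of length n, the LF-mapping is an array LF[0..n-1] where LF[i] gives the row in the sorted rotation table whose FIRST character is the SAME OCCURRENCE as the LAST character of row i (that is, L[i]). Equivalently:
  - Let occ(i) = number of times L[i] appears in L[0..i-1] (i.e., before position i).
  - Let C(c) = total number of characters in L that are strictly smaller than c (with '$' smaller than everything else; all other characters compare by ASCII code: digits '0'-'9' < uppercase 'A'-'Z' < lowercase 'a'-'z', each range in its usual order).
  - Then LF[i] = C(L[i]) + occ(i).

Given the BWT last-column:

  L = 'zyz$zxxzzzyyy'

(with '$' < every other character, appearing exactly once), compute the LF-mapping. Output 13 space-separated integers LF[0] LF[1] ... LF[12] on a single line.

Answer: 7 3 8 0 9 1 2 10 11 12 4 5 6

Derivation:
Char counts: '$':1, 'x':2, 'y':4, 'z':6
C (first-col start): C('$')=0, C('x')=1, C('y')=3, C('z')=7
L[0]='z': occ=0, LF[0]=C('z')+0=7+0=7
L[1]='y': occ=0, LF[1]=C('y')+0=3+0=3
L[2]='z': occ=1, LF[2]=C('z')+1=7+1=8
L[3]='$': occ=0, LF[3]=C('$')+0=0+0=0
L[4]='z': occ=2, LF[4]=C('z')+2=7+2=9
L[5]='x': occ=0, LF[5]=C('x')+0=1+0=1
L[6]='x': occ=1, LF[6]=C('x')+1=1+1=2
L[7]='z': occ=3, LF[7]=C('z')+3=7+3=10
L[8]='z': occ=4, LF[8]=C('z')+4=7+4=11
L[9]='z': occ=5, LF[9]=C('z')+5=7+5=12
L[10]='y': occ=1, LF[10]=C('y')+1=3+1=4
L[11]='y': occ=2, LF[11]=C('y')+2=3+2=5
L[12]='y': occ=3, LF[12]=C('y')+3=3+3=6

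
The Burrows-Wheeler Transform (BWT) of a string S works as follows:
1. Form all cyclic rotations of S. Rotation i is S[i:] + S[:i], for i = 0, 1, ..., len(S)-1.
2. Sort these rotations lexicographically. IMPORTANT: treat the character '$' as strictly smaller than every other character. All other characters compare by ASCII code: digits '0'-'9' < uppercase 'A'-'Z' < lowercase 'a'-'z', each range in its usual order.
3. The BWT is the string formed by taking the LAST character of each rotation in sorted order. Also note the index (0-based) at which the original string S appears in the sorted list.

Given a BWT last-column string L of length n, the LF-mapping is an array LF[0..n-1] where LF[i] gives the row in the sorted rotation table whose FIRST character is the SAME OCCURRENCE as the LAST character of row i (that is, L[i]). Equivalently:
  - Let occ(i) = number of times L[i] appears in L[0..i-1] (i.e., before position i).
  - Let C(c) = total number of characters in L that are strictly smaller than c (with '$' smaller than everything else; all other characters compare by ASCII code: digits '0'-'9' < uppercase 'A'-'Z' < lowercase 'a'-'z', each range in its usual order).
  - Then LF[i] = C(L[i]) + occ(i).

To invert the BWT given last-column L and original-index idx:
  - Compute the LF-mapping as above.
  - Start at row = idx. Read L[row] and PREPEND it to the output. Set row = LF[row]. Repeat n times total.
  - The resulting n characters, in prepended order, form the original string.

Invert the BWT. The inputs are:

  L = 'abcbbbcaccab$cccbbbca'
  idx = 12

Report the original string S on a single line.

LF mapping: 1 5 13 6 7 8 14 2 15 16 3 9 0 17 18 19 10 11 12 20 4
Walk LF starting at row 12, prepending L[row]:
  step 1: row=12, L[12]='$', prepend. Next row=LF[12]=0
  step 2: row=0, L[0]='a', prepend. Next row=LF[0]=1
  step 3: row=1, L[1]='b', prepend. Next row=LF[1]=5
  step 4: row=5, L[5]='b', prepend. Next row=LF[5]=8
  step 5: row=8, L[8]='c', prepend. Next row=LF[8]=15
  step 6: row=15, L[15]='c', prepend. Next row=LF[15]=19
  step 7: row=19, L[19]='c', prepend. Next row=LF[19]=20
  step 8: row=20, L[20]='a', prepend. Next row=LF[20]=4
  step 9: row=4, L[4]='b', prepend. Next row=LF[4]=7
  step 10: row=7, L[7]='a', prepend. Next row=LF[7]=2
  step 11: row=2, L[2]='c', prepend. Next row=LF[2]=13
  step 12: row=13, L[13]='c', prepend. Next row=LF[13]=17
  step 13: row=17, L[17]='b', prepend. Next row=LF[17]=11
  step 14: row=11, L[11]='b', prepend. Next row=LF[11]=9
  step 15: row=9, L[9]='c', prepend. Next row=LF[9]=16
  step 16: row=16, L[16]='b', prepend. Next row=LF[16]=10
  step 17: row=10, L[10]='a', prepend. Next row=LF[10]=3
  step 18: row=3, L[3]='b', prepend. Next row=LF[3]=6
  step 19: row=6, L[6]='c', prepend. Next row=LF[6]=14
  step 20: row=14, L[14]='c', prepend. Next row=LF[14]=18
  step 21: row=18, L[18]='b', prepend. Next row=LF[18]=12
Reversed output: bccbabcbbccabacccbba$

Answer: bccbabcbbccabacccbba$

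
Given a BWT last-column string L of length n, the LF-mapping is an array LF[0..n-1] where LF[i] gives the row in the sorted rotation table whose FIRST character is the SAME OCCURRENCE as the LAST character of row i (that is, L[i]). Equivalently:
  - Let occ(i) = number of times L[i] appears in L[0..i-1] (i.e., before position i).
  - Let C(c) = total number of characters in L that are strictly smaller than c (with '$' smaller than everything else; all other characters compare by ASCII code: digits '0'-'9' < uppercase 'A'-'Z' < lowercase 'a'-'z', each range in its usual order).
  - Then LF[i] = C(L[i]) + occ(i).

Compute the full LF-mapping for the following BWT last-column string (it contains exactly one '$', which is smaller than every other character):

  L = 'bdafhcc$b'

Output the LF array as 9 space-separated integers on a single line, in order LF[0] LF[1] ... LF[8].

Answer: 2 6 1 7 8 4 5 0 3

Derivation:
Char counts: '$':1, 'a':1, 'b':2, 'c':2, 'd':1, 'f':1, 'h':1
C (first-col start): C('$')=0, C('a')=1, C('b')=2, C('c')=4, C('d')=6, C('f')=7, C('h')=8
L[0]='b': occ=0, LF[0]=C('b')+0=2+0=2
L[1]='d': occ=0, LF[1]=C('d')+0=6+0=6
L[2]='a': occ=0, LF[2]=C('a')+0=1+0=1
L[3]='f': occ=0, LF[3]=C('f')+0=7+0=7
L[4]='h': occ=0, LF[4]=C('h')+0=8+0=8
L[5]='c': occ=0, LF[5]=C('c')+0=4+0=4
L[6]='c': occ=1, LF[6]=C('c')+1=4+1=5
L[7]='$': occ=0, LF[7]=C('$')+0=0+0=0
L[8]='b': occ=1, LF[8]=C('b')+1=2+1=3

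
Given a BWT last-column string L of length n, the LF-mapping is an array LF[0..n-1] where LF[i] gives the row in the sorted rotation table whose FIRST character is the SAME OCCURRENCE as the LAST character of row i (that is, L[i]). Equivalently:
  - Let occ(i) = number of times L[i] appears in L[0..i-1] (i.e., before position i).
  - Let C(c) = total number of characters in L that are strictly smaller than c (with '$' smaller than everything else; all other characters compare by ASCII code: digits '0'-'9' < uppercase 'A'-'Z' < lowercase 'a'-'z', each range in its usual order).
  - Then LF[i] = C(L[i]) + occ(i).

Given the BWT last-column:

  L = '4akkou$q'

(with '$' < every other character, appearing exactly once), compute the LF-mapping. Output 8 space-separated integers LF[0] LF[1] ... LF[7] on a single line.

Char counts: '$':1, '4':1, 'a':1, 'k':2, 'o':1, 'q':1, 'u':1
C (first-col start): C('$')=0, C('4')=1, C('a')=2, C('k')=3, C('o')=5, C('q')=6, C('u')=7
L[0]='4': occ=0, LF[0]=C('4')+0=1+0=1
L[1]='a': occ=0, LF[1]=C('a')+0=2+0=2
L[2]='k': occ=0, LF[2]=C('k')+0=3+0=3
L[3]='k': occ=1, LF[3]=C('k')+1=3+1=4
L[4]='o': occ=0, LF[4]=C('o')+0=5+0=5
L[5]='u': occ=0, LF[5]=C('u')+0=7+0=7
L[6]='$': occ=0, LF[6]=C('$')+0=0+0=0
L[7]='q': occ=0, LF[7]=C('q')+0=6+0=6

Answer: 1 2 3 4 5 7 0 6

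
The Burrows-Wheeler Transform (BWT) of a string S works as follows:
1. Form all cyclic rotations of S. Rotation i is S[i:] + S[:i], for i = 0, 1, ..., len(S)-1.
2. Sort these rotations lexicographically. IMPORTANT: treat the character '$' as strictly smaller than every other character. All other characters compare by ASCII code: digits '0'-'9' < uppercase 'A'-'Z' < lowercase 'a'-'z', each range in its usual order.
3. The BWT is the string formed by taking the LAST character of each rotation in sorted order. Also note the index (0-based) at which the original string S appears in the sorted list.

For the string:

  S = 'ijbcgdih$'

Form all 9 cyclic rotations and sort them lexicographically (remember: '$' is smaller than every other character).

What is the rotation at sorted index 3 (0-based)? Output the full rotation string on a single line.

Answer: dih$ijbcg

Derivation:
All 9 rotations (rotation i = S[i:]+S[:i]):
  rot[0] = ijbcgdih$
  rot[1] = jbcgdih$i
  rot[2] = bcgdih$ij
  rot[3] = cgdih$ijb
  rot[4] = gdih$ijbc
  rot[5] = dih$ijbcg
  rot[6] = ih$ijbcgd
  rot[7] = h$ijbcgdi
  rot[8] = $ijbcgdih
Sorted (with $ < everything):
  sorted[0] = $ijbcgdih
  sorted[1] = bcgdih$ij
  sorted[2] = cgdih$ijb
  sorted[3] = dih$ijbcg
  sorted[4] = gdih$ijbc
  sorted[5] = h$ijbcgdi
  sorted[6] = ih$ijbcgd
  sorted[7] = ijbcgdih$
  sorted[8] = jbcgdih$i
sorted[3] = dih$ijbcg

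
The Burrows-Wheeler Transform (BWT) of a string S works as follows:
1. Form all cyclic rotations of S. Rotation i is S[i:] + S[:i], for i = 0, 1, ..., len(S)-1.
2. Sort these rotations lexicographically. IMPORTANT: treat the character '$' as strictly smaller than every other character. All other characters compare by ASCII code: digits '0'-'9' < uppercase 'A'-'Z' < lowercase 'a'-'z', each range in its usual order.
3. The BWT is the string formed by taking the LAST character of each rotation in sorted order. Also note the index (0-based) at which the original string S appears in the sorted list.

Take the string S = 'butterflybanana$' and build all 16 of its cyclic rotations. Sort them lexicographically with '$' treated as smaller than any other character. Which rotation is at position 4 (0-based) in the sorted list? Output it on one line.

Answer: banana$butterfly

Derivation:
All 16 rotations (rotation i = S[i:]+S[:i]):
  rot[0] = butterflybanana$
  rot[1] = utterflybanana$b
  rot[2] = tterflybanana$bu
  rot[3] = terflybanana$but
  rot[4] = erflybanana$butt
  rot[5] = rflybanana$butte
  rot[6] = flybanana$butter
  rot[7] = lybanana$butterf
  rot[8] = ybanana$butterfl
  rot[9] = banana$butterfly
  rot[10] = anana$butterflyb
  rot[11] = nana$butterflyba
  rot[12] = ana$butterflyban
  rot[13] = na$butterflybana
  rot[14] = a$butterflybanan
  rot[15] = $butterflybanana
Sorted (with $ < everything):
  sorted[0] = $butterflybanana
  sorted[1] = a$butterflybanan
  sorted[2] = ana$butterflyban
  sorted[3] = anana$butterflyb
  sorted[4] = banana$butterfly
  sorted[5] = butterflybanana$
  sorted[6] = erflybanana$butt
  sorted[7] = flybanana$butter
  sorted[8] = lybanana$butterf
  sorted[9] = na$butterflybana
  sorted[10] = nana$butterflyba
  sorted[11] = rflybanana$butte
  sorted[12] = terflybanana$but
  sorted[13] = tterflybanana$bu
  sorted[14] = utterflybanana$b
  sorted[15] = ybanana$butterfl
sorted[4] = banana$butterfly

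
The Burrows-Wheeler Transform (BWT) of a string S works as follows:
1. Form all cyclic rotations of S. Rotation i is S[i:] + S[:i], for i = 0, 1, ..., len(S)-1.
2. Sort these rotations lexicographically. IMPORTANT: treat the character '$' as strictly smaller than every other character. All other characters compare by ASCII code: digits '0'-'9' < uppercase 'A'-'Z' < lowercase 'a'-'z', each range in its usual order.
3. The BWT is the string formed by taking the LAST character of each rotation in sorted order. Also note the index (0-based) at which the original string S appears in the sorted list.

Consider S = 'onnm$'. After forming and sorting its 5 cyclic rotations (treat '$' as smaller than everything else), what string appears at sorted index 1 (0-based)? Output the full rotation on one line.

All 5 rotations (rotation i = S[i:]+S[:i]):
  rot[0] = onnm$
  rot[1] = nnm$o
  rot[2] = nm$on
  rot[3] = m$onn
  rot[4] = $onnm
Sorted (with $ < everything):
  sorted[0] = $onnm
  sorted[1] = m$onn
  sorted[2] = nm$on
  sorted[3] = nnm$o
  sorted[4] = onnm$
sorted[1] = m$onn

Answer: m$onn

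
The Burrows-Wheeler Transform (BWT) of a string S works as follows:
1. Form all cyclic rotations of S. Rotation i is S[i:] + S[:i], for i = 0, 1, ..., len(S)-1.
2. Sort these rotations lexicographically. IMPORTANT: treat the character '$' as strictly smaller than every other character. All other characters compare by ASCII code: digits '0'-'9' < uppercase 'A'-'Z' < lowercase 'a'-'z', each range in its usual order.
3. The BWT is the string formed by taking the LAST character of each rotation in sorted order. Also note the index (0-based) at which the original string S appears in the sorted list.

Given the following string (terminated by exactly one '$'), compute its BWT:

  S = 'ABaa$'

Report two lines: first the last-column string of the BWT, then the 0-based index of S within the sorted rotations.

All 5 rotations (rotation i = S[i:]+S[:i]):
  rot[0] = ABaa$
  rot[1] = Baa$A
  rot[2] = aa$AB
  rot[3] = a$ABa
  rot[4] = $ABaa
Sorted (with $ < everything):
  sorted[0] = $ABaa  (last char: 'a')
  sorted[1] = ABaa$  (last char: '$')
  sorted[2] = Baa$A  (last char: 'A')
  sorted[3] = a$ABa  (last char: 'a')
  sorted[4] = aa$AB  (last char: 'B')
Last column: a$AaB
Original string S is at sorted index 1

Answer: a$AaB
1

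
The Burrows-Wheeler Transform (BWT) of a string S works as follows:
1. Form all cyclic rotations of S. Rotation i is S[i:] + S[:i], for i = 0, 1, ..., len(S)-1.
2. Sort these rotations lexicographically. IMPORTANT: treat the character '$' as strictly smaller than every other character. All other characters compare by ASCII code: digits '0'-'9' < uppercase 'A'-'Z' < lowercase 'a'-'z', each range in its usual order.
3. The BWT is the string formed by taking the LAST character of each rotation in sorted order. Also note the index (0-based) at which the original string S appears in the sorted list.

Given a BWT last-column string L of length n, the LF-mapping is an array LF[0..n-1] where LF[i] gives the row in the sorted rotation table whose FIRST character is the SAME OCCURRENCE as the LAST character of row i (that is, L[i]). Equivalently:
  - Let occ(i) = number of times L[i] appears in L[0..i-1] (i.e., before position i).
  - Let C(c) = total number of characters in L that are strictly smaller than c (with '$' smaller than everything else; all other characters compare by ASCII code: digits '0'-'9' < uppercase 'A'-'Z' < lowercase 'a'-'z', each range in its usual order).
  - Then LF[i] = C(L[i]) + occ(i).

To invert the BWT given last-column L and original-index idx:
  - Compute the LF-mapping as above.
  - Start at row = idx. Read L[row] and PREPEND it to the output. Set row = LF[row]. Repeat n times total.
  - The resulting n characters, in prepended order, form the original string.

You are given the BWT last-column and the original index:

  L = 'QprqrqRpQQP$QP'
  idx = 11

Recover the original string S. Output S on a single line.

Answer: qQpRQrPrQpPqQ$

Derivation:
LF mapping: 3 8 12 10 13 11 7 9 4 5 1 0 6 2
Walk LF starting at row 11, prepending L[row]:
  step 1: row=11, L[11]='$', prepend. Next row=LF[11]=0
  step 2: row=0, L[0]='Q', prepend. Next row=LF[0]=3
  step 3: row=3, L[3]='q', prepend. Next row=LF[3]=10
  step 4: row=10, L[10]='P', prepend. Next row=LF[10]=1
  step 5: row=1, L[1]='p', prepend. Next row=LF[1]=8
  step 6: row=8, L[8]='Q', prepend. Next row=LF[8]=4
  step 7: row=4, L[4]='r', prepend. Next row=LF[4]=13
  step 8: row=13, L[13]='P', prepend. Next row=LF[13]=2
  step 9: row=2, L[2]='r', prepend. Next row=LF[2]=12
  step 10: row=12, L[12]='Q', prepend. Next row=LF[12]=6
  step 11: row=6, L[6]='R', prepend. Next row=LF[6]=7
  step 12: row=7, L[7]='p', prepend. Next row=LF[7]=9
  step 13: row=9, L[9]='Q', prepend. Next row=LF[9]=5
  step 14: row=5, L[5]='q', prepend. Next row=LF[5]=11
Reversed output: qQpRQrPrQpPqQ$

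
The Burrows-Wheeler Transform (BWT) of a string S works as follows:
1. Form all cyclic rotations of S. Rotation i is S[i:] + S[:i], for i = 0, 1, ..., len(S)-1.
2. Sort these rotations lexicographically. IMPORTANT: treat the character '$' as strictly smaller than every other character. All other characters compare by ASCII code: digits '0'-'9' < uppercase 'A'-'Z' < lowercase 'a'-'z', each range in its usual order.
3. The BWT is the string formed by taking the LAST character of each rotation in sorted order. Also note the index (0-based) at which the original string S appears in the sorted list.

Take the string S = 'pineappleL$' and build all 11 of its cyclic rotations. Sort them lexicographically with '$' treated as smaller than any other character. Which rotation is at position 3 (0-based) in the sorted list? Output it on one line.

Answer: eL$pineappl

Derivation:
All 11 rotations (rotation i = S[i:]+S[:i]):
  rot[0] = pineappleL$
  rot[1] = ineappleL$p
  rot[2] = neappleL$pi
  rot[3] = eappleL$pin
  rot[4] = appleL$pine
  rot[5] = ppleL$pinea
  rot[6] = pleL$pineap
  rot[7] = leL$pineapp
  rot[8] = eL$pineappl
  rot[9] = L$pineapple
  rot[10] = $pineappleL
Sorted (with $ < everything):
  sorted[0] = $pineappleL
  sorted[1] = L$pineapple
  sorted[2] = appleL$pine
  sorted[3] = eL$pineappl
  sorted[4] = eappleL$pin
  sorted[5] = ineappleL$p
  sorted[6] = leL$pineapp
  sorted[7] = neappleL$pi
  sorted[8] = pineappleL$
  sorted[9] = pleL$pineap
  sorted[10] = ppleL$pinea
sorted[3] = eL$pineappl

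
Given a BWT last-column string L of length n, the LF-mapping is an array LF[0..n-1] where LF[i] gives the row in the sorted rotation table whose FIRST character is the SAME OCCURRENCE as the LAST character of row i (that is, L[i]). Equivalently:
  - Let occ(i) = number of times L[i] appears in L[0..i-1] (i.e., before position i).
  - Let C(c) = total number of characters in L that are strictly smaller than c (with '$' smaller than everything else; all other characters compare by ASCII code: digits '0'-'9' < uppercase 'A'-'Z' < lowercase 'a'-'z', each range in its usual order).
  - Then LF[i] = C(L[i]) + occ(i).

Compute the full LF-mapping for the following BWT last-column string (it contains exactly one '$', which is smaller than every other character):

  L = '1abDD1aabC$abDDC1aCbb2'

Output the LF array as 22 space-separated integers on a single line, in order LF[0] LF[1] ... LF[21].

Char counts: '$':1, '1':3, '2':1, 'C':3, 'D':4, 'a':5, 'b':5
C (first-col start): C('$')=0, C('1')=1, C('2')=4, C('C')=5, C('D')=8, C('a')=12, C('b')=17
L[0]='1': occ=0, LF[0]=C('1')+0=1+0=1
L[1]='a': occ=0, LF[1]=C('a')+0=12+0=12
L[2]='b': occ=0, LF[2]=C('b')+0=17+0=17
L[3]='D': occ=0, LF[3]=C('D')+0=8+0=8
L[4]='D': occ=1, LF[4]=C('D')+1=8+1=9
L[5]='1': occ=1, LF[5]=C('1')+1=1+1=2
L[6]='a': occ=1, LF[6]=C('a')+1=12+1=13
L[7]='a': occ=2, LF[7]=C('a')+2=12+2=14
L[8]='b': occ=1, LF[8]=C('b')+1=17+1=18
L[9]='C': occ=0, LF[9]=C('C')+0=5+0=5
L[10]='$': occ=0, LF[10]=C('$')+0=0+0=0
L[11]='a': occ=3, LF[11]=C('a')+3=12+3=15
L[12]='b': occ=2, LF[12]=C('b')+2=17+2=19
L[13]='D': occ=2, LF[13]=C('D')+2=8+2=10
L[14]='D': occ=3, LF[14]=C('D')+3=8+3=11
L[15]='C': occ=1, LF[15]=C('C')+1=5+1=6
L[16]='1': occ=2, LF[16]=C('1')+2=1+2=3
L[17]='a': occ=4, LF[17]=C('a')+4=12+4=16
L[18]='C': occ=2, LF[18]=C('C')+2=5+2=7
L[19]='b': occ=3, LF[19]=C('b')+3=17+3=20
L[20]='b': occ=4, LF[20]=C('b')+4=17+4=21
L[21]='2': occ=0, LF[21]=C('2')+0=4+0=4

Answer: 1 12 17 8 9 2 13 14 18 5 0 15 19 10 11 6 3 16 7 20 21 4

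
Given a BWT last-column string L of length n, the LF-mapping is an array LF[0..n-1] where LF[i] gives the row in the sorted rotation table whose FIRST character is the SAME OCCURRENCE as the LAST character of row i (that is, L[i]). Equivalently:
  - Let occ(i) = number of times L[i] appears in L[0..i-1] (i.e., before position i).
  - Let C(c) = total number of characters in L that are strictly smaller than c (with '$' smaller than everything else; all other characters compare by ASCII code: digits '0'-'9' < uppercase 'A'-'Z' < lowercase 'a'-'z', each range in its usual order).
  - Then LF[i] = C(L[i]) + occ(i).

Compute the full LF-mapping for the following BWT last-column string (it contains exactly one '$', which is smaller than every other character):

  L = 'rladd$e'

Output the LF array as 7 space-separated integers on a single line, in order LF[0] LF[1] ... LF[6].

Answer: 6 5 1 2 3 0 4

Derivation:
Char counts: '$':1, 'a':1, 'd':2, 'e':1, 'l':1, 'r':1
C (first-col start): C('$')=0, C('a')=1, C('d')=2, C('e')=4, C('l')=5, C('r')=6
L[0]='r': occ=0, LF[0]=C('r')+0=6+0=6
L[1]='l': occ=0, LF[1]=C('l')+0=5+0=5
L[2]='a': occ=0, LF[2]=C('a')+0=1+0=1
L[3]='d': occ=0, LF[3]=C('d')+0=2+0=2
L[4]='d': occ=1, LF[4]=C('d')+1=2+1=3
L[5]='$': occ=0, LF[5]=C('$')+0=0+0=0
L[6]='e': occ=0, LF[6]=C('e')+0=4+0=4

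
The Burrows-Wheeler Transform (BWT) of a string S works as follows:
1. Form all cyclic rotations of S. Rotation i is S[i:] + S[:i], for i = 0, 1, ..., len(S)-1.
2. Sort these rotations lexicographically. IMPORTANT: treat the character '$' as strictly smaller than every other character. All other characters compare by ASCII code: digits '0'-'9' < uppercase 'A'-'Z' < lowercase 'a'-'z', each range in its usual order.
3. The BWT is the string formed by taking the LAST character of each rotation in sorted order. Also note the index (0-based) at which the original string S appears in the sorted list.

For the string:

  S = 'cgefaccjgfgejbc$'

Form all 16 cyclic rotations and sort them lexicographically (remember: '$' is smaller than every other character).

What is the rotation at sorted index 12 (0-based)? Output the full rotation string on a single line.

Answer: gejbc$cgefaccjgf

Derivation:
All 16 rotations (rotation i = S[i:]+S[:i]):
  rot[0] = cgefaccjgfgejbc$
  rot[1] = gefaccjgfgejbc$c
  rot[2] = efaccjgfgejbc$cg
  rot[3] = faccjgfgejbc$cge
  rot[4] = accjgfgejbc$cgef
  rot[5] = ccjgfgejbc$cgefa
  rot[6] = cjgfgejbc$cgefac
  rot[7] = jgfgejbc$cgefacc
  rot[8] = gfgejbc$cgefaccj
  rot[9] = fgejbc$cgefaccjg
  rot[10] = gejbc$cgefaccjgf
  rot[11] = ejbc$cgefaccjgfg
  rot[12] = jbc$cgefaccjgfge
  rot[13] = bc$cgefaccjgfgej
  rot[14] = c$cgefaccjgfgejb
  rot[15] = $cgefaccjgfgejbc
Sorted (with $ < everything):
  sorted[0] = $cgefaccjgfgejbc
  sorted[1] = accjgfgejbc$cgef
  sorted[2] = bc$cgefaccjgfgej
  sorted[3] = c$cgefaccjgfgejb
  sorted[4] = ccjgfgejbc$cgefa
  sorted[5] = cgefaccjgfgejbc$
  sorted[6] = cjgfgejbc$cgefac
  sorted[7] = efaccjgfgejbc$cg
  sorted[8] = ejbc$cgefaccjgfg
  sorted[9] = faccjgfgejbc$cge
  sorted[10] = fgejbc$cgefaccjg
  sorted[11] = gefaccjgfgejbc$c
  sorted[12] = gejbc$cgefaccjgf
  sorted[13] = gfgejbc$cgefaccj
  sorted[14] = jbc$cgefaccjgfge
  sorted[15] = jgfgejbc$cgefacc
sorted[12] = gejbc$cgefaccjgf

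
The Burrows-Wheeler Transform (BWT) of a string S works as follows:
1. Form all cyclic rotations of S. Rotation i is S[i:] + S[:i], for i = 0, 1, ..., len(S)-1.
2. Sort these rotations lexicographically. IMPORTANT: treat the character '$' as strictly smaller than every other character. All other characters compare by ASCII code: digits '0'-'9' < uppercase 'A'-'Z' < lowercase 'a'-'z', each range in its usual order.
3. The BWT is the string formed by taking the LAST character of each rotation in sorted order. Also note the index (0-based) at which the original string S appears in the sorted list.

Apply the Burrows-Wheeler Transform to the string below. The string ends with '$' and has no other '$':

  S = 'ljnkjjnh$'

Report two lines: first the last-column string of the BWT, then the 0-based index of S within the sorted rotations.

Answer: hnkjln$jj
6

Derivation:
All 9 rotations (rotation i = S[i:]+S[:i]):
  rot[0] = ljnkjjnh$
  rot[1] = jnkjjnh$l
  rot[2] = nkjjnh$lj
  rot[3] = kjjnh$ljn
  rot[4] = jjnh$ljnk
  rot[5] = jnh$ljnkj
  rot[6] = nh$ljnkjj
  rot[7] = h$ljnkjjn
  rot[8] = $ljnkjjnh
Sorted (with $ < everything):
  sorted[0] = $ljnkjjnh  (last char: 'h')
  sorted[1] = h$ljnkjjn  (last char: 'n')
  sorted[2] = jjnh$ljnk  (last char: 'k')
  sorted[3] = jnh$ljnkj  (last char: 'j')
  sorted[4] = jnkjjnh$l  (last char: 'l')
  sorted[5] = kjjnh$ljn  (last char: 'n')
  sorted[6] = ljnkjjnh$  (last char: '$')
  sorted[7] = nh$ljnkjj  (last char: 'j')
  sorted[8] = nkjjnh$lj  (last char: 'j')
Last column: hnkjln$jj
Original string S is at sorted index 6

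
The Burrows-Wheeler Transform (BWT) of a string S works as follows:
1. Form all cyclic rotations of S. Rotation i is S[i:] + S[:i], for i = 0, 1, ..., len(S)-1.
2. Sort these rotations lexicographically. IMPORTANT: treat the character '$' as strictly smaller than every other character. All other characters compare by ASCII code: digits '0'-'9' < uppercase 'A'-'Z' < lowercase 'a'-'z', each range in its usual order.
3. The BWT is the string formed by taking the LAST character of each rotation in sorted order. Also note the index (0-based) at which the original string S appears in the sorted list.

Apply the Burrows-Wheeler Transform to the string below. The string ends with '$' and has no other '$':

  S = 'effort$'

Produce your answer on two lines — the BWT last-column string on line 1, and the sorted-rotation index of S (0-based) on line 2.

Answer: t$effor
1

Derivation:
All 7 rotations (rotation i = S[i:]+S[:i]):
  rot[0] = effort$
  rot[1] = ffort$e
  rot[2] = fort$ef
  rot[3] = ort$eff
  rot[4] = rt$effo
  rot[5] = t$effor
  rot[6] = $effort
Sorted (with $ < everything):
  sorted[0] = $effort  (last char: 't')
  sorted[1] = effort$  (last char: '$')
  sorted[2] = ffort$e  (last char: 'e')
  sorted[3] = fort$ef  (last char: 'f')
  sorted[4] = ort$eff  (last char: 'f')
  sorted[5] = rt$effo  (last char: 'o')
  sorted[6] = t$effor  (last char: 'r')
Last column: t$effor
Original string S is at sorted index 1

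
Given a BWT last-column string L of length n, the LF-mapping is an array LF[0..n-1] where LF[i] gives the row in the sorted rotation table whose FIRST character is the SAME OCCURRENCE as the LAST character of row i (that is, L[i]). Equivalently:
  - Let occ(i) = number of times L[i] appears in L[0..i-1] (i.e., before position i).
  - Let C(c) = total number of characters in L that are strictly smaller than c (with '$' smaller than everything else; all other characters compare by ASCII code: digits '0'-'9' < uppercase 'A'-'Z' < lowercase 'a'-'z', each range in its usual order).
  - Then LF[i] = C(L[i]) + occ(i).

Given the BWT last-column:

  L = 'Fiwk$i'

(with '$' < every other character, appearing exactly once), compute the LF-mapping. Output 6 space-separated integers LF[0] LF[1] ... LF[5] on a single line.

Char counts: '$':1, 'F':1, 'i':2, 'k':1, 'w':1
C (first-col start): C('$')=0, C('F')=1, C('i')=2, C('k')=4, C('w')=5
L[0]='F': occ=0, LF[0]=C('F')+0=1+0=1
L[1]='i': occ=0, LF[1]=C('i')+0=2+0=2
L[2]='w': occ=0, LF[2]=C('w')+0=5+0=5
L[3]='k': occ=0, LF[3]=C('k')+0=4+0=4
L[4]='$': occ=0, LF[4]=C('$')+0=0+0=0
L[5]='i': occ=1, LF[5]=C('i')+1=2+1=3

Answer: 1 2 5 4 0 3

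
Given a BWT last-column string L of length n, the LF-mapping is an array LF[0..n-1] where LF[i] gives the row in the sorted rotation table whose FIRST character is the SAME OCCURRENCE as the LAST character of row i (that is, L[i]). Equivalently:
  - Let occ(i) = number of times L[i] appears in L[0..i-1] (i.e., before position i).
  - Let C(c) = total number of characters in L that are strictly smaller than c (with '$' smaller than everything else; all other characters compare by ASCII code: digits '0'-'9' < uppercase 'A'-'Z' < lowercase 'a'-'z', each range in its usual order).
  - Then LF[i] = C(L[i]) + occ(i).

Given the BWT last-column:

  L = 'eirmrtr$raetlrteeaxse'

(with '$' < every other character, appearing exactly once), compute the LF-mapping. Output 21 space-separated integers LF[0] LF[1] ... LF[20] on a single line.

Answer: 3 8 11 10 12 17 13 0 14 1 4 18 9 15 19 5 6 2 20 16 7

Derivation:
Char counts: '$':1, 'a':2, 'e':5, 'i':1, 'l':1, 'm':1, 'r':5, 's':1, 't':3, 'x':1
C (first-col start): C('$')=0, C('a')=1, C('e')=3, C('i')=8, C('l')=9, C('m')=10, C('r')=11, C('s')=16, C('t')=17, C('x')=20
L[0]='e': occ=0, LF[0]=C('e')+0=3+0=3
L[1]='i': occ=0, LF[1]=C('i')+0=8+0=8
L[2]='r': occ=0, LF[2]=C('r')+0=11+0=11
L[3]='m': occ=0, LF[3]=C('m')+0=10+0=10
L[4]='r': occ=1, LF[4]=C('r')+1=11+1=12
L[5]='t': occ=0, LF[5]=C('t')+0=17+0=17
L[6]='r': occ=2, LF[6]=C('r')+2=11+2=13
L[7]='$': occ=0, LF[7]=C('$')+0=0+0=0
L[8]='r': occ=3, LF[8]=C('r')+3=11+3=14
L[9]='a': occ=0, LF[9]=C('a')+0=1+0=1
L[10]='e': occ=1, LF[10]=C('e')+1=3+1=4
L[11]='t': occ=1, LF[11]=C('t')+1=17+1=18
L[12]='l': occ=0, LF[12]=C('l')+0=9+0=9
L[13]='r': occ=4, LF[13]=C('r')+4=11+4=15
L[14]='t': occ=2, LF[14]=C('t')+2=17+2=19
L[15]='e': occ=2, LF[15]=C('e')+2=3+2=5
L[16]='e': occ=3, LF[16]=C('e')+3=3+3=6
L[17]='a': occ=1, LF[17]=C('a')+1=1+1=2
L[18]='x': occ=0, LF[18]=C('x')+0=20+0=20
L[19]='s': occ=0, LF[19]=C('s')+0=16+0=16
L[20]='e': occ=4, LF[20]=C('e')+4=3+4=7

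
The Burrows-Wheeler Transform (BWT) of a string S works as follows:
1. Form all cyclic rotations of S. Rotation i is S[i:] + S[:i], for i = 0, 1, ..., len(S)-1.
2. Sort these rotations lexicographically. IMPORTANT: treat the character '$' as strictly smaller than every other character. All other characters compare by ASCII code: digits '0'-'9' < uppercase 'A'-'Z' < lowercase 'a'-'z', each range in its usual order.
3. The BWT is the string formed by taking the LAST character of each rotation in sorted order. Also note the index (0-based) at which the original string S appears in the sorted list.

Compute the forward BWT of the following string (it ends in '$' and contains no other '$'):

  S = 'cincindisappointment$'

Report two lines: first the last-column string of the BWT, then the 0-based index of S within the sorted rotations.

Answer: ts$nnmccodtiieippainn
2

Derivation:
All 21 rotations (rotation i = S[i:]+S[:i]):
  rot[0] = cincindisappointment$
  rot[1] = incindisappointment$c
  rot[2] = ncindisappointment$ci
  rot[3] = cindisappointment$cin
  rot[4] = indisappointment$cinc
  rot[5] = ndisappointment$cinci
  rot[6] = disappointment$cincin
  rot[7] = isappointment$cincind
  rot[8] = sappointment$cincindi
  rot[9] = appointment$cincindis
  rot[10] = ppointment$cincindisa
  rot[11] = pointment$cincindisap
  rot[12] = ointment$cincindisapp
  rot[13] = intment$cincindisappo
  rot[14] = ntment$cincindisappoi
  rot[15] = tment$cincindisappoin
  rot[16] = ment$cincindisappoint
  rot[17] = ent$cincindisappointm
  rot[18] = nt$cincindisappointme
  rot[19] = t$cincindisappointmen
  rot[20] = $cincindisappointment
Sorted (with $ < everything):
  sorted[0] = $cincindisappointment  (last char: 't')
  sorted[1] = appointment$cincindis  (last char: 's')
  sorted[2] = cincindisappointment$  (last char: '$')
  sorted[3] = cindisappointment$cin  (last char: 'n')
  sorted[4] = disappointment$cincin  (last char: 'n')
  sorted[5] = ent$cincindisappointm  (last char: 'm')
  sorted[6] = incindisappointment$c  (last char: 'c')
  sorted[7] = indisappointment$cinc  (last char: 'c')
  sorted[8] = intment$cincindisappo  (last char: 'o')
  sorted[9] = isappointment$cincind  (last char: 'd')
  sorted[10] = ment$cincindisappoint  (last char: 't')
  sorted[11] = ncindisappointment$ci  (last char: 'i')
  sorted[12] = ndisappointment$cinci  (last char: 'i')
  sorted[13] = nt$cincindisappointme  (last char: 'e')
  sorted[14] = ntment$cincindisappoi  (last char: 'i')
  sorted[15] = ointment$cincindisapp  (last char: 'p')
  sorted[16] = pointment$cincindisap  (last char: 'p')
  sorted[17] = ppointment$cincindisa  (last char: 'a')
  sorted[18] = sappointment$cincindi  (last char: 'i')
  sorted[19] = t$cincindisappointmen  (last char: 'n')
  sorted[20] = tment$cincindisappoin  (last char: 'n')
Last column: ts$nnmccodtiieippainn
Original string S is at sorted index 2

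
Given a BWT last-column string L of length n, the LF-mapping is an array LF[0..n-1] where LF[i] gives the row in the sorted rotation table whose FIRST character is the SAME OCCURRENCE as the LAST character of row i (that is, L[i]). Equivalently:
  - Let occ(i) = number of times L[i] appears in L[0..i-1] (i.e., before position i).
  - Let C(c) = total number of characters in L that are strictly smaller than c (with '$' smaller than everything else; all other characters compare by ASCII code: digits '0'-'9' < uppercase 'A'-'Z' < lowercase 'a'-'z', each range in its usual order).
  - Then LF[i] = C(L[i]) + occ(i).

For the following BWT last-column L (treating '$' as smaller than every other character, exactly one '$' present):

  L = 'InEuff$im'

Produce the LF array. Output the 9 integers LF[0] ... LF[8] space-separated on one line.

Char counts: '$':1, 'E':1, 'I':1, 'f':2, 'i':1, 'm':1, 'n':1, 'u':1
C (first-col start): C('$')=0, C('E')=1, C('I')=2, C('f')=3, C('i')=5, C('m')=6, C('n')=7, C('u')=8
L[0]='I': occ=0, LF[0]=C('I')+0=2+0=2
L[1]='n': occ=0, LF[1]=C('n')+0=7+0=7
L[2]='E': occ=0, LF[2]=C('E')+0=1+0=1
L[3]='u': occ=0, LF[3]=C('u')+0=8+0=8
L[4]='f': occ=0, LF[4]=C('f')+0=3+0=3
L[5]='f': occ=1, LF[5]=C('f')+1=3+1=4
L[6]='$': occ=0, LF[6]=C('$')+0=0+0=0
L[7]='i': occ=0, LF[7]=C('i')+0=5+0=5
L[8]='m': occ=0, LF[8]=C('m')+0=6+0=6

Answer: 2 7 1 8 3 4 0 5 6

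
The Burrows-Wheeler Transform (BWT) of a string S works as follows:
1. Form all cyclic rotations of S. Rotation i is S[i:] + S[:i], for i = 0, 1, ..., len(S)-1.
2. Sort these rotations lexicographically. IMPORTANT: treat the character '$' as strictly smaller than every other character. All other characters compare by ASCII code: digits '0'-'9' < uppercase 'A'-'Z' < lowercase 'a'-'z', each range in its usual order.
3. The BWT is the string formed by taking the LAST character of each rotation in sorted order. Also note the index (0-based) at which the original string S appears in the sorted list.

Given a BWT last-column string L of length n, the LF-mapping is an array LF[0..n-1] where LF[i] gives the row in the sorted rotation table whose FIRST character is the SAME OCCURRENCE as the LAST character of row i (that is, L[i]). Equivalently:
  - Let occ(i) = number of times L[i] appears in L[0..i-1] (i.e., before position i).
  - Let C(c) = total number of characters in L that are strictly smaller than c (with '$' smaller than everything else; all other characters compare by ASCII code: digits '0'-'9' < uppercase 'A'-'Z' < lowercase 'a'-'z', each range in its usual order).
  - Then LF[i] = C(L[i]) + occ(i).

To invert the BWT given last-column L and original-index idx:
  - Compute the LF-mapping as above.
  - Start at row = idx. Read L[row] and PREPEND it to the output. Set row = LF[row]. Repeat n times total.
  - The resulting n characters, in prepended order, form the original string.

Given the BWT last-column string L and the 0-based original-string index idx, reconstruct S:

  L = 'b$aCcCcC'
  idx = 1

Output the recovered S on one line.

Answer: CCccaCb$

Derivation:
LF mapping: 5 0 4 1 6 2 7 3
Walk LF starting at row 1, prepending L[row]:
  step 1: row=1, L[1]='$', prepend. Next row=LF[1]=0
  step 2: row=0, L[0]='b', prepend. Next row=LF[0]=5
  step 3: row=5, L[5]='C', prepend. Next row=LF[5]=2
  step 4: row=2, L[2]='a', prepend. Next row=LF[2]=4
  step 5: row=4, L[4]='c', prepend. Next row=LF[4]=6
  step 6: row=6, L[6]='c', prepend. Next row=LF[6]=7
  step 7: row=7, L[7]='C', prepend. Next row=LF[7]=3
  step 8: row=3, L[3]='C', prepend. Next row=LF[3]=1
Reversed output: CCccaCb$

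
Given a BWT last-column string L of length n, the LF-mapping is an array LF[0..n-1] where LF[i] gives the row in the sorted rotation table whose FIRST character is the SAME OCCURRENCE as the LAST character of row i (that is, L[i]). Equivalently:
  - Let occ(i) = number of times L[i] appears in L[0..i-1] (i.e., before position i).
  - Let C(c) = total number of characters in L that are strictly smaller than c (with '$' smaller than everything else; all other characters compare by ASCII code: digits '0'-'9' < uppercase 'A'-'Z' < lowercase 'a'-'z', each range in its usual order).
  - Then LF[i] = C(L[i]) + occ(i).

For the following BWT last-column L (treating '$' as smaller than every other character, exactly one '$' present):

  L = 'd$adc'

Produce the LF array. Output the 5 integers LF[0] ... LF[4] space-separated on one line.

Char counts: '$':1, 'a':1, 'c':1, 'd':2
C (first-col start): C('$')=0, C('a')=1, C('c')=2, C('d')=3
L[0]='d': occ=0, LF[0]=C('d')+0=3+0=3
L[1]='$': occ=0, LF[1]=C('$')+0=0+0=0
L[2]='a': occ=0, LF[2]=C('a')+0=1+0=1
L[3]='d': occ=1, LF[3]=C('d')+1=3+1=4
L[4]='c': occ=0, LF[4]=C('c')+0=2+0=2

Answer: 3 0 1 4 2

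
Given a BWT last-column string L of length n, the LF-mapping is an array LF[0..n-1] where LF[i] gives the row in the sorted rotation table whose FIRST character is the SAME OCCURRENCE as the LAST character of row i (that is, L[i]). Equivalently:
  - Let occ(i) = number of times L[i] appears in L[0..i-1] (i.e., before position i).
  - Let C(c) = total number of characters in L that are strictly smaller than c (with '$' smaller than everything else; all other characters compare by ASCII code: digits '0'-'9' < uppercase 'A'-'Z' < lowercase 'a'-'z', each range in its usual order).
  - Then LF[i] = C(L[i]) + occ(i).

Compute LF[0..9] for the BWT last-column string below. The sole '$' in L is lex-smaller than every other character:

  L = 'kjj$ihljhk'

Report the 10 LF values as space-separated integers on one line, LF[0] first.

Answer: 7 4 5 0 3 1 9 6 2 8

Derivation:
Char counts: '$':1, 'h':2, 'i':1, 'j':3, 'k':2, 'l':1
C (first-col start): C('$')=0, C('h')=1, C('i')=3, C('j')=4, C('k')=7, C('l')=9
L[0]='k': occ=0, LF[0]=C('k')+0=7+0=7
L[1]='j': occ=0, LF[1]=C('j')+0=4+0=4
L[2]='j': occ=1, LF[2]=C('j')+1=4+1=5
L[3]='$': occ=0, LF[3]=C('$')+0=0+0=0
L[4]='i': occ=0, LF[4]=C('i')+0=3+0=3
L[5]='h': occ=0, LF[5]=C('h')+0=1+0=1
L[6]='l': occ=0, LF[6]=C('l')+0=9+0=9
L[7]='j': occ=2, LF[7]=C('j')+2=4+2=6
L[8]='h': occ=1, LF[8]=C('h')+1=1+1=2
L[9]='k': occ=1, LF[9]=C('k')+1=7+1=8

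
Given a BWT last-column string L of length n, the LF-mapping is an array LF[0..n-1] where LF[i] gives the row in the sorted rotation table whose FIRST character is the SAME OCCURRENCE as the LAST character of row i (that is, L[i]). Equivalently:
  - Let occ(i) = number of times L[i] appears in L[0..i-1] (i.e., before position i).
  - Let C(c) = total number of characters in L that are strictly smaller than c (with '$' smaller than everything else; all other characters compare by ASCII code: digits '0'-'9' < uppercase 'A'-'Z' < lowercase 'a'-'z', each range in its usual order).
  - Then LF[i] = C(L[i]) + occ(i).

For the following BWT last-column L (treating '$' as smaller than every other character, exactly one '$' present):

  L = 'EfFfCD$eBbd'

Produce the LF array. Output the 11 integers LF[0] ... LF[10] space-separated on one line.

Char counts: '$':1, 'B':1, 'C':1, 'D':1, 'E':1, 'F':1, 'b':1, 'd':1, 'e':1, 'f':2
C (first-col start): C('$')=0, C('B')=1, C('C')=2, C('D')=3, C('E')=4, C('F')=5, C('b')=6, C('d')=7, C('e')=8, C('f')=9
L[0]='E': occ=0, LF[0]=C('E')+0=4+0=4
L[1]='f': occ=0, LF[1]=C('f')+0=9+0=9
L[2]='F': occ=0, LF[2]=C('F')+0=5+0=5
L[3]='f': occ=1, LF[3]=C('f')+1=9+1=10
L[4]='C': occ=0, LF[4]=C('C')+0=2+0=2
L[5]='D': occ=0, LF[5]=C('D')+0=3+0=3
L[6]='$': occ=0, LF[6]=C('$')+0=0+0=0
L[7]='e': occ=0, LF[7]=C('e')+0=8+0=8
L[8]='B': occ=0, LF[8]=C('B')+0=1+0=1
L[9]='b': occ=0, LF[9]=C('b')+0=6+0=6
L[10]='d': occ=0, LF[10]=C('d')+0=7+0=7

Answer: 4 9 5 10 2 3 0 8 1 6 7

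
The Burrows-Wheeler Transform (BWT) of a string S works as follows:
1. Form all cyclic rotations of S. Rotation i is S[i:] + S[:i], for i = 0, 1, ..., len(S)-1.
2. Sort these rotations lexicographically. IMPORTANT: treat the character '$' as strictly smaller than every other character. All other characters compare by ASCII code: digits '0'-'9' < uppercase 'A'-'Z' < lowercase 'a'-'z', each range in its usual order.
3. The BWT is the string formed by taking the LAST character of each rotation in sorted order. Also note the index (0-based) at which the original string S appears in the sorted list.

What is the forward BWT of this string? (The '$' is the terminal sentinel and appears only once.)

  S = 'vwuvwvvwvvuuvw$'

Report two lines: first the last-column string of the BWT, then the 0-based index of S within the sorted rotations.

All 15 rotations (rotation i = S[i:]+S[:i]):
  rot[0] = vwuvwvvwvvuuvw$
  rot[1] = wuvwvvwvvuuvw$v
  rot[2] = uvwvvwvvuuvw$vw
  rot[3] = vwvvwvvuuvw$vwu
  rot[4] = wvvwvvuuvw$vwuv
  rot[5] = vvwvvuuvw$vwuvw
  rot[6] = vwvvuuvw$vwuvwv
  rot[7] = wvvuuvw$vwuvwvv
  rot[8] = vvuuvw$vwuvwvvw
  rot[9] = vuuvw$vwuvwvvwv
  rot[10] = uuvw$vwuvwvvwvv
  rot[11] = uvw$vwuvwvvwvvu
  rot[12] = vw$vwuvwvvwvvuu
  rot[13] = w$vwuvwvvwvvuuv
  rot[14] = $vwuvwvvwvvuuvw
Sorted (with $ < everything):
  sorted[0] = $vwuvwvvwvvuuvw  (last char: 'w')
  sorted[1] = uuvw$vwuvwvvwvv  (last char: 'v')
  sorted[2] = uvw$vwuvwvvwvvu  (last char: 'u')
  sorted[3] = uvwvvwvvuuvw$vw  (last char: 'w')
  sorted[4] = vuuvw$vwuvwvvwv  (last char: 'v')
  sorted[5] = vvuuvw$vwuvwvvw  (last char: 'w')
  sorted[6] = vvwvvuuvw$vwuvw  (last char: 'w')
  sorted[7] = vw$vwuvwvvwvvuu  (last char: 'u')
  sorted[8] = vwuvwvvwvvuuvw$  (last char: '$')
  sorted[9] = vwvvuuvw$vwuvwv  (last char: 'v')
  sorted[10] = vwvvwvvuuvw$vwu  (last char: 'u')
  sorted[11] = w$vwuvwvvwvvuuv  (last char: 'v')
  sorted[12] = wuvwvvwvvuuvw$v  (last char: 'v')
  sorted[13] = wvvuuvw$vwuvwvv  (last char: 'v')
  sorted[14] = wvvwvvuuvw$vwuv  (last char: 'v')
Last column: wvuwvwwu$vuvvvv
Original string S is at sorted index 8

Answer: wvuwvwwu$vuvvvv
8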